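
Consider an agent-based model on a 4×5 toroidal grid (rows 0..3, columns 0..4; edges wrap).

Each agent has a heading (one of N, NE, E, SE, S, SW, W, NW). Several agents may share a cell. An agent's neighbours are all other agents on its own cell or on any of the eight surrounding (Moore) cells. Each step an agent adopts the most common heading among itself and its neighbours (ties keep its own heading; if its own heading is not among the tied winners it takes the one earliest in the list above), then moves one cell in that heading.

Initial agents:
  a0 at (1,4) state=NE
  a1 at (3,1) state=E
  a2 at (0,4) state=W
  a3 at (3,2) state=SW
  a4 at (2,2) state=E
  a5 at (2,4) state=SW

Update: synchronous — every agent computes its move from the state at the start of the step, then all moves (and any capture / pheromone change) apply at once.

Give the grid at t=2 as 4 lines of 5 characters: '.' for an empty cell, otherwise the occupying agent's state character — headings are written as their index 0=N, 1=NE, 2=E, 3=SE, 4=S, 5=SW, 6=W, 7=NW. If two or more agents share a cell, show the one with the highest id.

....2
.....
....2
.1.22

t=1: a0@(0,0):NE a1@(3,2):E a2@(0,3):W a3@(3,3):E a4@(2,3):E a5@(3,3):SW
t=2: a0@(3,1):NE a1@(3,3):E a2@(0,4):E a3@(3,4):E a4@(2,4):E a5@(3,4):E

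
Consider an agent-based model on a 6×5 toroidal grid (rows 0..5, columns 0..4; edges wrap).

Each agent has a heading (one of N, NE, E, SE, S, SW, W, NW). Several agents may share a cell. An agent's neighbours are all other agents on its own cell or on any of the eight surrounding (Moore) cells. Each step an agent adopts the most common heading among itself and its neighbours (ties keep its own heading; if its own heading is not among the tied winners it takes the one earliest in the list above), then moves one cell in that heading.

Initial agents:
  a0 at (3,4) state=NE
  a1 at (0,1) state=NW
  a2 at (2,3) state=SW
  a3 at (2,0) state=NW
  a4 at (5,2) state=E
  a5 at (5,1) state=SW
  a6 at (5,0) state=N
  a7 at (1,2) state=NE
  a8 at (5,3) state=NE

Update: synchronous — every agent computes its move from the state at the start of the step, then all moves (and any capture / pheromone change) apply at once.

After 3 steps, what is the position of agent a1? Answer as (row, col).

(3, 0)

t=1: a0@(2,0):NE a1@(5,0):NW a2@(1,4):NE a3@(1,4):NW a4@(5,3):E a5@(0,0):SW a6@(4,0):N a7@(0,3):NE a8@(4,4):NE
t=2: a0@(1,1):NE a1@(4,4):NW a2@(0,0):NE a3@(0,0):NE a4@(4,4):NE a5@(5,4):NW a6@(3,0):N a7@(5,4):NE a8@(3,0):NE
t=3: a0@(0,2):NE a1@(3,0):NE a2@(5,1):NE a3@(5,1):NE a4@(3,0):NE a5@(4,0):NE a6@(2,1):NE a7@(4,0):NE a8@(2,1):NE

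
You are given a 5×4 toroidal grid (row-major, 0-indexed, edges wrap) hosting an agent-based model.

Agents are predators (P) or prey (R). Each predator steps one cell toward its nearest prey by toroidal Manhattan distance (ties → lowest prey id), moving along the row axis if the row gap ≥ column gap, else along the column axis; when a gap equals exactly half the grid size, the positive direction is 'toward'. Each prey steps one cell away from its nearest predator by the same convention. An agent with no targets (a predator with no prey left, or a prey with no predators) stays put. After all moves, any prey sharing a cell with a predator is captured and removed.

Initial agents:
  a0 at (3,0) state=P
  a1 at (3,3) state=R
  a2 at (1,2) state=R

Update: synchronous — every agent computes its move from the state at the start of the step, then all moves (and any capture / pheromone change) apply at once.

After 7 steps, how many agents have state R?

2

t=1: a0@(3,3):P a1@(3,2):R a2@(0,2):R
t=2: a0@(3,2):P a1@(3,1):R a2@(1,2):R
t=3: a0@(3,1):P a1@(3,0):R a2@(0,2):R
t=4: a0@(3,0):P a1@(3,3):R a2@(1,2):R
t=5: a0@(3,3):P a1@(3,2):R a2@(0,2):R
t=6: a0@(3,2):P a1@(3,1):R a2@(1,2):R
t=7: a0@(3,1):P a1@(3,0):R a2@(0,2):R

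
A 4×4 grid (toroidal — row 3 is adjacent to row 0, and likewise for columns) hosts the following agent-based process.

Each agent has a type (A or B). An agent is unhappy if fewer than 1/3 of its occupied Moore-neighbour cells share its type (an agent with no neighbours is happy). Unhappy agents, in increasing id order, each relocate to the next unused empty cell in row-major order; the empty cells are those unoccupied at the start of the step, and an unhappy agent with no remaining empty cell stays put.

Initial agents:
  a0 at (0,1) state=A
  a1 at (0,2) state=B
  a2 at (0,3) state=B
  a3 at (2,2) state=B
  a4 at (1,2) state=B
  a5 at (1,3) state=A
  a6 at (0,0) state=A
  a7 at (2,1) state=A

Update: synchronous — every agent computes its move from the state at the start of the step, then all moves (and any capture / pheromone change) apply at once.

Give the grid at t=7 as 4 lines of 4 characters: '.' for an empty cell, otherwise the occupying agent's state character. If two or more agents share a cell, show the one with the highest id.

AABB
AAB.
..B.
....

t=1: a0@(0,1):A a1@(0,2):B a2@(0,3):B a3@(2,2):B a4@(1,2):B a5@(1,0):A a6@(0,0):A a7@(1,1):A
t=2: (unchanged — steady state)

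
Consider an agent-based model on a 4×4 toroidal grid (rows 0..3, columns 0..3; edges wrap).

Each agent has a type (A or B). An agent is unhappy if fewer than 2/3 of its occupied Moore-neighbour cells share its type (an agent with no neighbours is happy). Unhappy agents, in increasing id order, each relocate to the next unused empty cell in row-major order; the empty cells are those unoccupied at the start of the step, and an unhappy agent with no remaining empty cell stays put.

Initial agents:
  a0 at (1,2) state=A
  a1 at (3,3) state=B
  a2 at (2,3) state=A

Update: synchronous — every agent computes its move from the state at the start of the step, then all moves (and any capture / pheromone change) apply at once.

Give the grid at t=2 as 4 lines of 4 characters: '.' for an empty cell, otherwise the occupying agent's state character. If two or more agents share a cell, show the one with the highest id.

t=1: a0@(1,2):A a1@(0,0):B a2@(0,1):A
t=2: a0@(1,2):A a1@(0,2):B a2@(0,3):A

..BA
..A.
....
....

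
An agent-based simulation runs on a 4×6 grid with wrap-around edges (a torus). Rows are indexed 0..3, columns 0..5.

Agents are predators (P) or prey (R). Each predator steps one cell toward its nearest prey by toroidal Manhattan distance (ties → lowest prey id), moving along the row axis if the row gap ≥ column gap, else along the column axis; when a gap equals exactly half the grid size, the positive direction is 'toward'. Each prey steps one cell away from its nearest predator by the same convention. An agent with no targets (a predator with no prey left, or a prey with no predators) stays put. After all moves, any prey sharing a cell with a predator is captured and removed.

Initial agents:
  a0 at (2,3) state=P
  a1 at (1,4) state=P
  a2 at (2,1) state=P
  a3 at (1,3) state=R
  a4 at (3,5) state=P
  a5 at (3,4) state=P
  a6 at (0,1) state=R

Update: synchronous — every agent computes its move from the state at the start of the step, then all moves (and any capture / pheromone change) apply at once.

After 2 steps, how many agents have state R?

t=1: a0@(1,3):P a1@(1,3):P a2@(3,1):P a3@(0,3):R a4@(3,0):P a5@(0,4):P
t=2: a0@(0,3):P a1@(0,3):P a2@(3,2):P a3@(3,3):R a4@(3,1):P a5@(0,3):P

1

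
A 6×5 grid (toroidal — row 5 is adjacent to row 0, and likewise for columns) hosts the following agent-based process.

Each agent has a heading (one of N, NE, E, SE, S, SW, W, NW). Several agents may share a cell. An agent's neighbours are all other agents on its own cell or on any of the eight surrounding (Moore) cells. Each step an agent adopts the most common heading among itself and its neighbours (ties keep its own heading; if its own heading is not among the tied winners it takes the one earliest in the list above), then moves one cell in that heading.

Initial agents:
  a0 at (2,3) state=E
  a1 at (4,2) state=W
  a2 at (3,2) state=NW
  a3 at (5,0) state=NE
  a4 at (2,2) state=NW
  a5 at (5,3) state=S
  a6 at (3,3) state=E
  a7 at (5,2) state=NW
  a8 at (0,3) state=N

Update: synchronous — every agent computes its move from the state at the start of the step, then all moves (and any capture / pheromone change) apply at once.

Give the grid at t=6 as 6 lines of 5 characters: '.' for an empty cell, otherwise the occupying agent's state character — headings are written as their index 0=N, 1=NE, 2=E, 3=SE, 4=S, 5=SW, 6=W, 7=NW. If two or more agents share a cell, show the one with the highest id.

t=1: a0@(2,4):E a1@(3,1):NW a2@(2,1):NW a3@(4,1):NE a4@(1,1):NW a5@(0,3):S a6@(3,4):E a7@(4,1):NW a8@(5,3):N
t=2: a0@(2,0):E a1@(2,0):NW a2@(1,0):NW a3@(3,0):NW a4@(0,0):NW a5@(1,3):S a6@(3,0):E a7@(3,0):NW a8@(4,3):N
t=3: a0@(1,4):NW a1@(1,4):NW a2@(0,4):NW a3@(2,4):NW a4@(5,4):NW a5@(2,3):S a6@(2,4):NW a7@(2,4):NW a8@(3,3):N
t=4: a0@(0,3):NW a1@(0,3):NW a2@(5,3):NW a3@(1,3):NW a4@(4,3):NW a5@(1,2):NW a6@(1,3):NW a7@(1,3):NW a8@(2,2):NW
t=5: a0@(5,2):NW a1@(5,2):NW a2@(4,2):NW a3@(0,2):NW a4@(3,2):NW a5@(0,1):NW a6@(0,2):NW a7@(0,2):NW a8@(1,1):NW
t=6: a0@(4,1):NW a1@(4,1):NW a2@(3,1):NW a3@(5,1):NW a4@(2,1):NW a5@(5,0):NW a6@(5,1):NW a7@(5,1):NW a8@(0,0):NW

7....
.....
.7...
.7...
.7...
77...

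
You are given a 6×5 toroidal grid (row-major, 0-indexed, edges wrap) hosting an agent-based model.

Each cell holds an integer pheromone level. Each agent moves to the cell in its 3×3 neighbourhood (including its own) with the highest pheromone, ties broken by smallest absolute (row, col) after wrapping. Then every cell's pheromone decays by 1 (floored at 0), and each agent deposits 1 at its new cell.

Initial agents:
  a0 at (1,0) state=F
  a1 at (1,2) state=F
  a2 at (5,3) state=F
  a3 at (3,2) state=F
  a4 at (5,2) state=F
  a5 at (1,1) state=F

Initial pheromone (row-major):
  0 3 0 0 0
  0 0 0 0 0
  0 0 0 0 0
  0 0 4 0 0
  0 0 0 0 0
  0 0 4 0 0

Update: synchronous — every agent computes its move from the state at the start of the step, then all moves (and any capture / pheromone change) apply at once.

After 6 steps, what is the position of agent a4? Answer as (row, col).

t=1: a0@(0,1) a1@(0,1) a2@(5,2) a3@(3,2) a4@(5,2) a5@(0,1) | pheromone: 0 5 0 0 0 / 0 0 0 0 0 / 0 0 0 0 0 / 0 0 4 0 0 / 0 0 0 0 0 / 0 0 5 0 0
t=2: a0@(0,1) a1@(0,1) a2@(0,1) a3@(3,2) a4@(0,1) a5@(0,1) | pheromone: 0 9 0 0 0 / 0 0 0 0 0 / 0 0 0 0 0 / 0 0 4 0 0 / 0 0 0 0 0 / 0 0 4 0 0
t=3: a0@(0,1) a1@(0,1) a2@(0,1) a3@(3,2) a4@(0,1) a5@(0,1) | pheromone: 0 13 0 0 0 / 0 0 0 0 0 / 0 0 0 0 0 / 0 0 4 0 0 / 0 0 0 0 0 / 0 0 3 0 0
t=4: a0@(0,1) a1@(0,1) a2@(0,1) a3@(3,2) a4@(0,1) a5@(0,1) | pheromone: 0 17 0 0 0 / 0 0 0 0 0 / 0 0 0 0 0 / 0 0 4 0 0 / 0 0 0 0 0 / 0 0 2 0 0
t=5: a0@(0,1) a1@(0,1) a2@(0,1) a3@(3,2) a4@(0,1) a5@(0,1) | pheromone: 0 21 0 0 0 / 0 0 0 0 0 / 0 0 0 0 0 / 0 0 4 0 0 / 0 0 0 0 0 / 0 0 1 0 0
t=6: a0@(0,1) a1@(0,1) a2@(0,1) a3@(3,2) a4@(0,1) a5@(0,1) | pheromone: 0 25 0 0 0 / 0 0 0 0 0 / 0 0 0 0 0 / 0 0 4 0 0 / 0 0 0 0 0 / 0 0 0 0 0

(0, 1)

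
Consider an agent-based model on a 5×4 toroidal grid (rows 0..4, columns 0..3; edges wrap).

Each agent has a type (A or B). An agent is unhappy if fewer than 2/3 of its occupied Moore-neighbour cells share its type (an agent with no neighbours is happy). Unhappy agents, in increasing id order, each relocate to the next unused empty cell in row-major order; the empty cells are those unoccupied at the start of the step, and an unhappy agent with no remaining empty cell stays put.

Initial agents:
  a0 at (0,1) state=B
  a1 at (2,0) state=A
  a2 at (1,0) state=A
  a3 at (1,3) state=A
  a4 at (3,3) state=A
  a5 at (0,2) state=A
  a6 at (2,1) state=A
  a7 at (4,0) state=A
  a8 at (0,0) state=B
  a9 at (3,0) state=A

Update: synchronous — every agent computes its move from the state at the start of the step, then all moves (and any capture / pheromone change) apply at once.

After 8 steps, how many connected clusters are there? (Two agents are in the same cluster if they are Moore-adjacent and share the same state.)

t=1: a0@(0,3):B a1@(2,0):A a2@(1,1):A a3@(1,3):A a4@(3,3):A a5@(1,2):A a6@(2,1):A a7@(2,2):A a8@(2,3):B a9@(3,0):A
t=2: a0@(0,0):B a1@(2,0):A a2@(1,1):A a3@(0,1):A a4@(3,3):A a5@(1,2):A a6@(2,1):A a7@(2,2):A a8@(0,2):B a9@(3,0):A
t=3: a0@(0,3):B a1@(2,0):A a2@(1,1):A a3@(1,0):A a4@(3,3):A a5@(1,2):A a6@(2,1):A a7@(2,2):A a8@(1,3):B a9@(3,0):A
t=4: a0@(0,0):B a1@(2,0):A a2@(1,1):A a3@(0,1):A a4@(3,3):A a5@(0,2):A a6@(2,1):A a7@(2,2):A a8@(2,3):B a9@(3,0):A
t=5: a0@(0,3):B a1@(2,0):A a2@(1,1):A a3@(0,1):A a4@(3,3):A a5@(0,2):A a6@(2,1):A a7@(2,2):A a8@(1,0):B a9@(3,0):A
t=6: a0@(0,0):B a1@(2,0):A a2@(1,1):A a3@(0,1):A a4@(3,3):A a5@(0,2):A a6@(2,1):A a7@(2,2):A a8@(1,2):B a9@(3,0):A
t=7: a0@(0,3):B a1@(2,0):A a2@(1,1):A a3@(1,0):A a4@(3,3):A a5@(0,2):A a6@(2,1):A a7@(2,2):A a8@(1,3):B a9@(3,0):A
t=8: a0@(0,0):B a1@(2,0):A a2@(1,1):A a3@(0,1):A a4@(3,3):A a5@(1,2):A a6@(2,1):A a7@(2,2):A a8@(2,3):B a9@(3,0):A

3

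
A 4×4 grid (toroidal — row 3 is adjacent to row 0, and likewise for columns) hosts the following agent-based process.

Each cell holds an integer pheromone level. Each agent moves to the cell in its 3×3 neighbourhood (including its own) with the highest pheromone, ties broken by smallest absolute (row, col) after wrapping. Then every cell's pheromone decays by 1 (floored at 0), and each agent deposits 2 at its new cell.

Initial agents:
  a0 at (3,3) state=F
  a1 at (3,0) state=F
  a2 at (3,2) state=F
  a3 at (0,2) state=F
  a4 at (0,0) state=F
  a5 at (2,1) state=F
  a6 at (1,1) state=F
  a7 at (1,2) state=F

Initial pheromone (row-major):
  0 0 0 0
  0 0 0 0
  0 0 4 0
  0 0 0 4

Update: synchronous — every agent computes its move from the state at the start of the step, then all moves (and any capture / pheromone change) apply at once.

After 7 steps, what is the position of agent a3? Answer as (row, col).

(2, 2)

t=1: a0@(2,2) a1@(3,3) a2@(2,2) a3@(3,3) a4@(3,3) a5@(2,2) a6@(2,2) a7@(2,2) | pheromone: 0 0 0 0 / 0 0 0 0 / 0 0 13 0 / 0 0 0 9
t=2: a0@(2,2) a1@(2,2) a2@(2,2) a3@(2,2) a4@(2,2) a5@(2,2) a6@(2,2) a7@(2,2) | pheromone: 0 0 0 0 / 0 0 0 0 / 0 0 28 0 / 0 0 0 8
t=3: a0@(2,2) a1@(2,2) a2@(2,2) a3@(2,2) a4@(2,2) a5@(2,2) a6@(2,2) a7@(2,2) | pheromone: 0 0 0 0 / 0 0 0 0 / 0 0 43 0 / 0 0 0 7
t=4: a0@(2,2) a1@(2,2) a2@(2,2) a3@(2,2) a4@(2,2) a5@(2,2) a6@(2,2) a7@(2,2) | pheromone: 0 0 0 0 / 0 0 0 0 / 0 0 58 0 / 0 0 0 6
t=5: a0@(2,2) a1@(2,2) a2@(2,2) a3@(2,2) a4@(2,2) a5@(2,2) a6@(2,2) a7@(2,2) | pheromone: 0 0 0 0 / 0 0 0 0 / 0 0 73 0 / 0 0 0 5
t=6: a0@(2,2) a1@(2,2) a2@(2,2) a3@(2,2) a4@(2,2) a5@(2,2) a6@(2,2) a7@(2,2) | pheromone: 0 0 0 0 / 0 0 0 0 / 0 0 88 0 / 0 0 0 4
t=7: a0@(2,2) a1@(2,2) a2@(2,2) a3@(2,2) a4@(2,2) a5@(2,2) a6@(2,2) a7@(2,2) | pheromone: 0 0 0 0 / 0 0 0 0 / 0 0 103 0 / 0 0 0 3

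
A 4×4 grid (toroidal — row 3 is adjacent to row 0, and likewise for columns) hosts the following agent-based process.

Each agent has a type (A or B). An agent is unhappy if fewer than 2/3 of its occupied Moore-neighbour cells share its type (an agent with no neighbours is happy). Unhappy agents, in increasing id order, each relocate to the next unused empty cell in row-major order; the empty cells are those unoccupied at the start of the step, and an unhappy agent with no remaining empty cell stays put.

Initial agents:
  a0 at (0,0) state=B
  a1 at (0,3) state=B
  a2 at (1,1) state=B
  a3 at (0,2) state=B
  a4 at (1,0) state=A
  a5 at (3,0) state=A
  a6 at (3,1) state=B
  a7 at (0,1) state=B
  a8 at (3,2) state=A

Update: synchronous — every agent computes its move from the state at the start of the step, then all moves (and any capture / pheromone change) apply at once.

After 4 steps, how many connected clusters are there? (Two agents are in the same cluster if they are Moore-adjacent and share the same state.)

2

t=1: a0@(0,0):B a1@(1,2):B a2@(1,1):B a3@(0,2):B a4@(1,3):A a5@(2,0):A a6@(2,1):B a7@(2,2):B a8@(2,3):A
t=2: a0@(0,1):B a1@(1,2):B a2@(1,1):B a3@(0,2):B a4@(0,3):A a5@(1,0):A a6@(2,1):B a7@(3,0):B a8@(3,1):A
t=3: a0@(0,1):B a1@(1,2):B a2@(1,1):B a3@(0,0):B a4@(1,3):A a5@(2,0):A a6@(2,2):B a7@(2,3):B a8@(3,2):A
t=4: a0@(0,1):B a1@(1,2):B a2@(1,1):B a3@(0,0):B a4@(0,2):A a5@(0,3):A a6@(1,0):B a7@(2,1):B a8@(3,0):A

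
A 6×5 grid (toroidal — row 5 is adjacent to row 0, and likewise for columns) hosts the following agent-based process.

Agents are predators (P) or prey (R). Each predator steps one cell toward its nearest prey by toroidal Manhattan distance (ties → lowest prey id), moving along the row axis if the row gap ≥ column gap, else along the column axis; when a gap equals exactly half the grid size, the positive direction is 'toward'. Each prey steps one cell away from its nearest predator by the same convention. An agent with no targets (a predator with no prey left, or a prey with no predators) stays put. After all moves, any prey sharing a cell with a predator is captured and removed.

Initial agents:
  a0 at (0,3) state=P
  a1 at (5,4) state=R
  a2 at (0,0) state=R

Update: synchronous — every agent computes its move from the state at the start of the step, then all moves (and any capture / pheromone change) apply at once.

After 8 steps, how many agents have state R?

2

t=1: a0@(5,3):P a1@(4,4):R a2@(0,1):R
t=2: a0@(4,3):P a1@(3,4):R a2@(0,0):R
t=3: a0@(3,3):P a1@(2,4):R a2@(1,0):R
t=4: a0@(2,3):P a1@(1,4):R a2@(0,0):R
t=5: a0@(1,3):P a1@(0,4):R a2@(5,0):R
t=6: a0@(0,3):P a1@(5,4):R a2@(4,0):R
t=7: a0@(5,3):P a1@(4,4):R a2@(3,0):R
t=8: a0@(4,3):P a1@(3,4):R a2@(2,0):R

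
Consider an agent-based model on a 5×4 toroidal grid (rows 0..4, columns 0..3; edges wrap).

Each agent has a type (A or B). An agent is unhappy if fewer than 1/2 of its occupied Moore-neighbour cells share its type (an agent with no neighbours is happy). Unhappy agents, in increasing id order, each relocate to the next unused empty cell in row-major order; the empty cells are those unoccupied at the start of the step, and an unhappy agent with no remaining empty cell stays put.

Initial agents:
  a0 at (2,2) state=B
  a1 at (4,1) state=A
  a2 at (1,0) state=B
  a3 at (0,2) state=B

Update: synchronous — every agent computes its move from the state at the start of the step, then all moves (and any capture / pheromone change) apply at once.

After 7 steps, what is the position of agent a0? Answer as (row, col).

(2, 2)

t=1: a0@(2,2):B a1@(0,0):A a2@(1,0):B a3@(0,1):B
t=2: a0@(2,2):B a1@(0,2):A a2@(1,0):B a3@(0,1):B
t=3: a0@(2,2):B a1@(0,0):A a2@(1,0):B a3@(0,1):B
t=4: a0@(2,2):B a1@(0,2):A a2@(1,0):B a3@(0,1):B
t=5: a0@(2,2):B a1@(0,0):A a2@(1,0):B a3@(0,1):B
t=6: a0@(2,2):B a1@(0,2):A a2@(1,0):B a3@(0,1):B
t=7: a0@(2,2):B a1@(0,0):A a2@(1,0):B a3@(0,1):B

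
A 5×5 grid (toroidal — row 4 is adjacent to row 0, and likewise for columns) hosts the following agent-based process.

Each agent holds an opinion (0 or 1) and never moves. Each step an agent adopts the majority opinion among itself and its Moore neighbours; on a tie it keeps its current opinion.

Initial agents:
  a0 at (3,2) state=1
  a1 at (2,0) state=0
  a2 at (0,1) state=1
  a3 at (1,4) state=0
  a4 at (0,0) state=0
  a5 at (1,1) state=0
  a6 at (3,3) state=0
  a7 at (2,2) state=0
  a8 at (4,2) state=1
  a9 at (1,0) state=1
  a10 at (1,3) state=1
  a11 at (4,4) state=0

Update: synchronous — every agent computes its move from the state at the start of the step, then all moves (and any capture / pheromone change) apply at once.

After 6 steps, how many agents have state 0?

t=1: a0@(3,2):1 a1@(2,0):0 a2@(0,1):1 a3@(1,4):0 a4@(0,0):0 a5@(1,1):0 a6@(3,3):0 a7@(2,2):0 a8@(4,2):1 a9@(1,0):0 a10@(1,3):0 a11@(4,4):0
t=2: a0@(3,2):1 a1@(2,0):0 a2@(0,1):0 a3@(1,4):0 a4@(0,0):0 a5@(1,1):0 a6@(3,3):0 a7@(2,2):0 a8@(4,2):1 a9@(1,0):0 a10@(1,3):0 a11@(4,4):0
t=3: (unchanged — steady state)

10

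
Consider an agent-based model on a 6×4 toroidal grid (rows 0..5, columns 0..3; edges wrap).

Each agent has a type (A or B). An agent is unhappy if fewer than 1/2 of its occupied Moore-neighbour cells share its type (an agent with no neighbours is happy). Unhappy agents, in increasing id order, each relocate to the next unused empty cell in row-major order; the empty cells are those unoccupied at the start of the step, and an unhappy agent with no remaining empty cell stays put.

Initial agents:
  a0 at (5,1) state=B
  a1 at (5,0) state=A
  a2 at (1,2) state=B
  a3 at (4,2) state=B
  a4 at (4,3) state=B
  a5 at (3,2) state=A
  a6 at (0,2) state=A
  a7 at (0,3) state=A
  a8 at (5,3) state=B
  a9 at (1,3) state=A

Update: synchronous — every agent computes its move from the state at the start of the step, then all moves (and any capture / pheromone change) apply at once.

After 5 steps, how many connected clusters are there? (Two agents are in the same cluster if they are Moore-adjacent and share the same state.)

t=1: a0@(0,0):B a1@(0,1):A a2@(1,0):B a3@(4,2):B a4@(4,3):B a5@(1,1):A a6@(2,0):A a7@(0,3):A a8@(2,1):B a9@(1,3):A
t=2: a0@(0,2):B a1@(1,2):A a2@(2,2):B a3@(4,2):B a4@(4,3):B a5@(2,3):A a6@(2,0):A a7@(3,0):A a8@(3,1):B a9@(1,3):A
t=3: a0@(0,0):B a1@(1,2):A a2@(0,1):B a3@(4,2):B a4@(4,3):B a5@(2,3):A a6@(2,0):A a7@(3,0):A a8@(3,1):B a9@(1,3):A
t=4: a0@(0,0):B a1@(1,2):A a2@(0,1):B a3@(4,2):B a4@(4,3):B a5@(2,3):A a6@(2,0):A a7@(3,0):A a8@(0,2):B a9@(1,3):A
t=5: a0@(0,0):B a1@(1,2):A a2@(0,1):B a3@(4,2):B a4@(4,3):B a5@(2,3):A a6@(2,0):A a7@(3,0):A a8@(0,3):B a9@(1,3):A

3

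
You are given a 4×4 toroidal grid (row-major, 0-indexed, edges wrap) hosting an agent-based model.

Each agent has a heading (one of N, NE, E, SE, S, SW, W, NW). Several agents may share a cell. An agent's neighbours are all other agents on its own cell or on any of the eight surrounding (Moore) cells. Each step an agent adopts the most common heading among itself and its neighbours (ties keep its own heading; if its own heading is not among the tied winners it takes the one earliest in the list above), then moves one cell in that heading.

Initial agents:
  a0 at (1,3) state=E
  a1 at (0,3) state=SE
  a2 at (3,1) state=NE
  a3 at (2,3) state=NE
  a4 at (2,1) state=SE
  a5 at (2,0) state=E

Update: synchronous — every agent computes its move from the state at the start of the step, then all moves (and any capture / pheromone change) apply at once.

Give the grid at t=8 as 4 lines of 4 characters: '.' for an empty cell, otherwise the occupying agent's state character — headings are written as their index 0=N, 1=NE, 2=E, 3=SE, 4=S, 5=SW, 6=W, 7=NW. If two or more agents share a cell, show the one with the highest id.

....
...2
23.2
.1..

t=1: a0@(1,0):E a1@(1,0):SE a2@(2,2):NE a3@(2,0):E a4@(3,2):SE a5@(2,1):E
t=2: a0@(1,1):E a1@(1,1):E a2@(1,3):NE a3@(2,1):E a4@(0,3):SE a5@(2,2):E
t=3: a0@(1,2):E a1@(1,2):E a2@(0,0):NE a3@(2,2):E a4@(1,0):SE a5@(2,3):E
t=4: a0@(1,3):E a1@(1,3):E a2@(3,1):NE a3@(2,3):E a4@(2,1):SE a5@(2,0):E
t=5: a0@(1,0):E a1@(1,0):E a2@(2,2):NE a3@(2,0):E a4@(3,2):SE a5@(2,1):E
t=6: a0@(1,1):E a1@(1,1):E a2@(1,3):NE a3@(2,1):E a4@(0,3):SE a5@(2,2):E
t=7: a0@(1,2):E a1@(1,2):E a2@(0,0):NE a3@(2,2):E a4@(1,0):SE a5@(2,3):E
t=8: a0@(1,3):E a1@(1,3):E a2@(3,1):NE a3@(2,3):E a4@(2,1):SE a5@(2,0):E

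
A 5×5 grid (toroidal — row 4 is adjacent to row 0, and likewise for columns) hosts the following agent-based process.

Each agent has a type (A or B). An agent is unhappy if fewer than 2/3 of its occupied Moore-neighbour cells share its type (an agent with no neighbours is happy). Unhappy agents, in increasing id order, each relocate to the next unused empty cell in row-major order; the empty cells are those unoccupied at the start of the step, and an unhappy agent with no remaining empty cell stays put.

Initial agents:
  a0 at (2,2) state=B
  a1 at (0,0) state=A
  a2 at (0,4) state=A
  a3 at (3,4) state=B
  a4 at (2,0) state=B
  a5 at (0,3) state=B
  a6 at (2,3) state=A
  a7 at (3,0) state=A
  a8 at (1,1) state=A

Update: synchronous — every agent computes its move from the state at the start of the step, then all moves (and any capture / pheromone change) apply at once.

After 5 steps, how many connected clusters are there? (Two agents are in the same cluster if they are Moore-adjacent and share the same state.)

5

t=1: a0@(0,1):B a1@(0,0):A a2@(0,2):A a3@(1,0):B a4@(1,2):B a5@(1,3):B a6@(1,4):A a7@(2,1):A a8@(2,4):A
t=2: a0@(0,3):B a1@(0,4):A a2@(1,1):A a3@(2,0):B a4@(2,2):B a5@(2,3):B a6@(3,0):A a7@(3,1):A a8@(3,2):A
t=3: a0@(0,0):B a1@(0,1):A a2@(0,2):A a3@(1,0):B a4@(1,2):B a5@(1,3):B a6@(1,4):A a7@(2,1):A a8@(2,4):A
t=4: a0@(0,3):B a1@(0,4):A a2@(1,1):A a3@(2,0):B a4@(2,2):B a5@(2,3):B a6@(3,0):A a7@(3,1):A a8@(3,2):A
t=5: a0@(0,0):B a1@(0,1):A a2@(0,2):A a3@(1,0):B a4@(1,2):B a5@(1,3):B a6@(1,4):A a7@(2,1):A a8@(2,4):A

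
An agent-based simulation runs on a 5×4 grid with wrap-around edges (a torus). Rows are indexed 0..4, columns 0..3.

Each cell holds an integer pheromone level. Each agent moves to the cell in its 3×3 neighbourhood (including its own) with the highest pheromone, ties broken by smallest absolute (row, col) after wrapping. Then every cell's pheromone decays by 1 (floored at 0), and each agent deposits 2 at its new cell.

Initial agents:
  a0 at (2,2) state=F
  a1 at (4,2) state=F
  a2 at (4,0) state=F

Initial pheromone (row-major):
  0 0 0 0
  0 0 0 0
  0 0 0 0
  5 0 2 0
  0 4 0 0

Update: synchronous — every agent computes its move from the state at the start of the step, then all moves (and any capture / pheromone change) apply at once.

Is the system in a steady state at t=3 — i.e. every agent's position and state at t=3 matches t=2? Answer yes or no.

no

t=1: a0@(3,2) a1@(4,1) a2@(3,0) | pheromone: 0 0 0 0 / 0 0 0 0 / 0 0 0 0 / 6 0 3 0 / 0 5 0 0
t=2: a0@(4,1) a1@(3,0) a2@(3,0) | pheromone: 0 0 0 0 / 0 0 0 0 / 0 0 0 0 / 9 0 2 0 / 0 6 0 0
t=3: a0@(3,0) a1@(3,0) a2@(3,0) | pheromone: 0 0 0 0 / 0 0 0 0 / 0 0 0 0 / 14 0 1 0 / 0 5 0 0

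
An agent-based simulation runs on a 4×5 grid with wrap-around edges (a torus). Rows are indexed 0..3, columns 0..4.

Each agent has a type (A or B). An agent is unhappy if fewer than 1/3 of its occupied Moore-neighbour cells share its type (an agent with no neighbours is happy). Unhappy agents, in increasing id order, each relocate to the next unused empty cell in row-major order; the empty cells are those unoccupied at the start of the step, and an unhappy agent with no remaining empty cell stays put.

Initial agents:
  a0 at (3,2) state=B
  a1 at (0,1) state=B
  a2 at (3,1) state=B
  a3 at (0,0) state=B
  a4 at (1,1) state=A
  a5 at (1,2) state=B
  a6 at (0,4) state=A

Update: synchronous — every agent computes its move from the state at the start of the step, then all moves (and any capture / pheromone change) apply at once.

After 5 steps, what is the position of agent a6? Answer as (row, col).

(0, 3)

t=1: a0@(3,2):B a1@(0,1):B a2@(3,1):B a3@(0,0):B a4@(0,2):A a5@(1,2):B a6@(0,3):A
t=2: a0@(3,2):B a1@(0,1):B a2@(3,1):B a3@(0,0):B a4@(0,4):A a5@(1,2):B a6@(0,3):A
t=3: (unchanged — steady state)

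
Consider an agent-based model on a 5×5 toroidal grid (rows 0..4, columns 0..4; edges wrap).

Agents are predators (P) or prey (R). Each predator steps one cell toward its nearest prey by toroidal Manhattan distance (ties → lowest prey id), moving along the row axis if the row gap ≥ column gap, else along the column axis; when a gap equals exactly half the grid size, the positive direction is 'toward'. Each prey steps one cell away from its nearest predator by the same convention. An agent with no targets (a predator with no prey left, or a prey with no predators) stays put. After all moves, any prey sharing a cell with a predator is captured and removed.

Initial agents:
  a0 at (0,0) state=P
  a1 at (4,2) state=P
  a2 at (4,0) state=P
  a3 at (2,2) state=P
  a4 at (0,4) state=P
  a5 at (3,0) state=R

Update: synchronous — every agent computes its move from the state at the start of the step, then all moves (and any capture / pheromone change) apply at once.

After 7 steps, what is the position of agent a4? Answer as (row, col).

(3, 4)

t=1: a0@(4,0):P a1@(4,1):P a2@(3,0):P a3@(2,1):P a4@(4,4):P a5@(2,0):R
t=2: a0@(3,0):P a1@(3,1):P a2@(2,0):P a3@(2,0):P a4@(3,4):P a5@(1,0):R
t=3: a0@(2,0):P a1@(2,1):P a2@(1,0):P a3@(1,0):P a4@(2,4):P a5@(0,0):R
t=4: a0@(1,0):P a1@(1,1):P a2@(0,0):P a3@(0,0):P a4@(1,4):P a5@(4,0):R
t=5: a0@(0,0):P a1@(0,1):P a2@(4,0):P a3@(4,0):P a4@(0,4):P a5@(3,0):R
t=6: a0@(4,0):P a1@(4,1):P a2@(3,0):P a3@(3,0):P a4@(4,4):P a5@(2,0):R
t=7: a0@(3,0):P a1@(3,1):P a2@(2,0):P a3@(2,0):P a4@(3,4):P a5@(1,0):R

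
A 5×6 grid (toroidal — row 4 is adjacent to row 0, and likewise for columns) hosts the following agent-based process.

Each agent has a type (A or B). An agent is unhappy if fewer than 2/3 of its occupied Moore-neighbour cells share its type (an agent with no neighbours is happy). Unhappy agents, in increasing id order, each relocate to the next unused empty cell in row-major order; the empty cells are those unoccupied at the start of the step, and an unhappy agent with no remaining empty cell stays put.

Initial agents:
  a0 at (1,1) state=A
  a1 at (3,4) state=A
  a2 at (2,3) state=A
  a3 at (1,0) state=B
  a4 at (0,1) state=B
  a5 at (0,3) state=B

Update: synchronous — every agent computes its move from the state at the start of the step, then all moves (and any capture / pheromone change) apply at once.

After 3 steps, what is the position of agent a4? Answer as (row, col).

(0, 4)

t=1: a0@(0,0):A a1@(3,4):A a2@(2,3):A a3@(0,2):B a4@(0,4):B a5@(0,3):B
t=2: (unchanged — steady state)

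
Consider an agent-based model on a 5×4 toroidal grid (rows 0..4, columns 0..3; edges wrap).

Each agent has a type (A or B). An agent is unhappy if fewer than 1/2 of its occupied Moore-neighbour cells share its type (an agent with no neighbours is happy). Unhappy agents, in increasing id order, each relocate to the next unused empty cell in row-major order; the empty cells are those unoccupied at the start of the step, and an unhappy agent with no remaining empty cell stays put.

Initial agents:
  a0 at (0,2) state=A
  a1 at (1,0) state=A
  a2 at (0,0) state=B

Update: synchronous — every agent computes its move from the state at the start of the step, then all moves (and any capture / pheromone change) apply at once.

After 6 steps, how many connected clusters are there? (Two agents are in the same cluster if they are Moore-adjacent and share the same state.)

t=1: a0@(0,2):A a1@(0,1):A a2@(0,3):B
t=2: a0@(0,2):A a1@(0,1):A a2@(0,0):B
t=3: a0@(0,2):A a1@(0,1):A a2@(0,3):B
t=4: a0@(0,2):A a1@(0,1):A a2@(0,0):B
t=5: a0@(0,2):A a1@(0,1):A a2@(0,3):B
t=6: a0@(0,2):A a1@(0,1):A a2@(0,0):B

2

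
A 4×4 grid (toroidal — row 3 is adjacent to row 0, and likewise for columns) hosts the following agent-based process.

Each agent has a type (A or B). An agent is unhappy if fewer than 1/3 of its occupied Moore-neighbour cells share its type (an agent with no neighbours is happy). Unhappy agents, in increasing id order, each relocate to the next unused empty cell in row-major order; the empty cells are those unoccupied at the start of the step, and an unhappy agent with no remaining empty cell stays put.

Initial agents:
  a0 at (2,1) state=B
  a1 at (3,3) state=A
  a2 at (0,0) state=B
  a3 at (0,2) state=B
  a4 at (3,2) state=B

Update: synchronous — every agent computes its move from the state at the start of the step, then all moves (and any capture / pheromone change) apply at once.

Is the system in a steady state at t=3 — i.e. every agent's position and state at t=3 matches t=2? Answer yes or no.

no

t=1: a0@(2,1):B a1@(0,1):A a2@(0,3):B a3@(0,2):B a4@(3,2):B
t=2: a0@(2,1):B a1@(0,0):A a2@(0,3):B a3@(0,2):B a4@(3,2):B
t=3: a0@(2,1):B a1@(0,1):A a2@(0,3):B a3@(0,2):B a4@(3,2):B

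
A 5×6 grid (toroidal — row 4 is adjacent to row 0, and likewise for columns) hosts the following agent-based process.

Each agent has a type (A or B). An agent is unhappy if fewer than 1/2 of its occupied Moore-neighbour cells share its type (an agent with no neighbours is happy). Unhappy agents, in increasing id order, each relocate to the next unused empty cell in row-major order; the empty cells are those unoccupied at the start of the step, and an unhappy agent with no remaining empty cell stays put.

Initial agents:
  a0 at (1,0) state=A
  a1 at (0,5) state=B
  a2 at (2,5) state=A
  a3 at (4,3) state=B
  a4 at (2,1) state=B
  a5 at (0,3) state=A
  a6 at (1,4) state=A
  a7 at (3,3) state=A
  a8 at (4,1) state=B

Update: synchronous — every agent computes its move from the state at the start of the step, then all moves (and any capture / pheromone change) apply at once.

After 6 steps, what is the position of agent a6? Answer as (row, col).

(1, 4)

t=1: a0@(0,0):A a1@(0,1):B a2@(2,5):A a3@(0,2):B a4@(0,4):B a5@(0,3):A a6@(1,4):A a7@(1,1):A a8@(4,1):B
t=2: a0@(0,5):A a1@(0,1):B a2@(2,5):A a3@(0,2):B a4@(1,0):B a5@(1,2):A a6@(1,4):A a7@(1,3):A a8@(4,1):B
t=3: a0@(0,5):A a1@(0,1):B a2@(2,5):A a3@(0,2):B a4@(0,0):B a5@(0,3):A a6@(1,4):A a7@(1,3):A a8@(4,1):B
t=4: (unchanged — steady state)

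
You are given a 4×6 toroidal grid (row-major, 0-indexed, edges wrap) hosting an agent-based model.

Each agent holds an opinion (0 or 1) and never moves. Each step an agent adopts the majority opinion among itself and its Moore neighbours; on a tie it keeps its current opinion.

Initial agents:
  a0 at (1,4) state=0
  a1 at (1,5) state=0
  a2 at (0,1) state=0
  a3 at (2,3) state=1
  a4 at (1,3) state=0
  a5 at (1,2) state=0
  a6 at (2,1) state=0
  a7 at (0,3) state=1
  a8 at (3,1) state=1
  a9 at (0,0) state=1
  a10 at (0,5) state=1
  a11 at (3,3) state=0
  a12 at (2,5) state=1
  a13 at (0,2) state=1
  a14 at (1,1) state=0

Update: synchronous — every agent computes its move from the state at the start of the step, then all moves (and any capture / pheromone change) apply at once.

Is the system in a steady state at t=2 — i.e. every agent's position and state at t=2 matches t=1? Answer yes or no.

t=1: a0@(1,4):1 a1@(1,5):1 a2@(0,1):0 a3@(2,3):0 a4@(1,3):0 a5@(1,2):0 a6@(2,1):0 a7@(0,3):0 a8@(3,1):1 a9@(0,0):1 a10@(0,5):1 a11@(3,3):1 a12@(2,5):0 a13@(0,2):0 a14@(1,1):0
t=2: a0@(1,4):0 a1@(1,5):1 a2@(0,1):0 a3@(2,3):0 a4@(1,3):0 a5@(1,2):0 a6@(2,1):0 a7@(0,3):0 a8@(3,1):0 a9@(0,0):1 a10@(0,5):1 a11@(3,3):0 a12@(2,5):1 a13@(0,2):0 a14@(1,1):0

no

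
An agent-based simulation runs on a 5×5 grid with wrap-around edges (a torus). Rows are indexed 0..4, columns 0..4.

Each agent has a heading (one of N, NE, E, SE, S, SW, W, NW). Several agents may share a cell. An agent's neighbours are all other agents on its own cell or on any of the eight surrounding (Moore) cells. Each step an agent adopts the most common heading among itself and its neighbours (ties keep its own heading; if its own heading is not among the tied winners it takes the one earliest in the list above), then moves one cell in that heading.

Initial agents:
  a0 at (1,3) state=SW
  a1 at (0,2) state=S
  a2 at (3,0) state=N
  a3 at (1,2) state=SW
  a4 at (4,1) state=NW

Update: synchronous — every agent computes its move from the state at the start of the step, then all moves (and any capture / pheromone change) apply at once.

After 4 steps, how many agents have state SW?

5

t=1: a0@(2,2):SW a1@(1,1):SW a2@(2,0):N a3@(2,1):SW a4@(3,0):NW
t=2: a0@(3,1):SW a1@(2,0):SW a2@(3,4):SW a3@(3,0):SW a4@(2,4):NW
t=3: a0@(4,0):SW a1@(3,4):SW a2@(4,3):SW a3@(4,4):SW a4@(3,3):SW
t=4: a0@(0,4):SW a1@(4,3):SW a2@(0,2):SW a3@(0,3):SW a4@(4,2):SW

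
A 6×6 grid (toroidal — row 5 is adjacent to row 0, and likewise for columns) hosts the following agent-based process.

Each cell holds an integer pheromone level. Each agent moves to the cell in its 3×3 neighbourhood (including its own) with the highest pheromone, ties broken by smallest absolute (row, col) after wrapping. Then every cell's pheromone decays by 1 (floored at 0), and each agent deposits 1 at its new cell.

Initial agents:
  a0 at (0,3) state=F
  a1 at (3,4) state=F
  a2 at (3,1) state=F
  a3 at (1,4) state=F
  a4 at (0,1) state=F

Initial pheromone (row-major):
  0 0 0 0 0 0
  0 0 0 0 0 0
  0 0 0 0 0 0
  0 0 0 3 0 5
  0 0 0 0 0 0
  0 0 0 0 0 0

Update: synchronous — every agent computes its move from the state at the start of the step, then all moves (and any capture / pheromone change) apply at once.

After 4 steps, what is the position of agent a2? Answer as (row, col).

t=1: a0@(0,2) a1@(3,5) a2@(2,0) a3@(0,3) a4@(0,0) | pheromone: 1 0 1 1 0 0 / 0 0 0 0 0 0 / 1 0 0 0 0 0 / 0 0 0 2 0 5 / 0 0 0 0 0 0 / 0 0 0 0 0 0
t=2: a0@(0,2) a1@(3,5) a2@(3,5) a3@(0,2) a4@(0,0) | pheromone: 1 0 2 0 0 0 / 0 0 0 0 0 0 / 0 0 0 0 0 0 / 0 0 0 1 0 6 / 0 0 0 0 0 0 / 0 0 0 0 0 0
t=3: a0@(0,2) a1@(3,5) a2@(3,5) a3@(0,2) a4@(0,0) | pheromone: 1 0 3 0 0 0 / 0 0 0 0 0 0 / 0 0 0 0 0 0 / 0 0 0 0 0 7 / 0 0 0 0 0 0 / 0 0 0 0 0 0
t=4: a0@(0,2) a1@(3,5) a2@(3,5) a3@(0,2) a4@(0,0) | pheromone: 1 0 4 0 0 0 / 0 0 0 0 0 0 / 0 0 0 0 0 0 / 0 0 0 0 0 8 / 0 0 0 0 0 0 / 0 0 0 0 0 0

(3, 5)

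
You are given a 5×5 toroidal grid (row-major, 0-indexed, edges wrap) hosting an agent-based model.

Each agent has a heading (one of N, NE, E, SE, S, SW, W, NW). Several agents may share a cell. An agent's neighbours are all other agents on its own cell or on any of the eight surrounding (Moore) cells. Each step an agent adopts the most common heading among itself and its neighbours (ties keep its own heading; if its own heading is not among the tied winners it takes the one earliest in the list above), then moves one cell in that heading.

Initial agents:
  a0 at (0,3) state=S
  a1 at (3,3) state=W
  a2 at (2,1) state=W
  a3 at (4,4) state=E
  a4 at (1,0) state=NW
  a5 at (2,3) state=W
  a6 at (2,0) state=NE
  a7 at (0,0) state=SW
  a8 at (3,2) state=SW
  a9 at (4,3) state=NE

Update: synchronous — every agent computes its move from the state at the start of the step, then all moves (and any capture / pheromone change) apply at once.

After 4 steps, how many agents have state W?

t=1: a0@(1,3):S a1@(3,2):W a2@(2,0):W a3@(4,0):E a4@(0,4):NW a5@(2,2):W a6@(1,1):NE a7@(1,4):SW a8@(3,1):W a9@(3,4):NE
t=2: a0@(2,3):S a1@(3,1):W a2@(2,4):W a3@(4,1):E a4@(4,3):NW a5@(2,1):W a6@(1,0):W a7@(2,3):SW a8@(3,0):W a9@(2,0):NE
t=3: a0@(3,3):S a1@(3,0):W a2@(2,3):W a3@(4,0):W a4@(3,2):NW a5@(2,0):W a6@(1,4):W a7@(3,2):SW a8@(3,4):W a9@(2,4):W
t=4: a0@(3,2):W a1@(3,4):W a2@(2,2):W a3@(4,4):W a4@(2,1):NW a5@(2,4):W a6@(1,3):W a7@(4,1):SW a8@(3,3):W a9@(2,3):W

8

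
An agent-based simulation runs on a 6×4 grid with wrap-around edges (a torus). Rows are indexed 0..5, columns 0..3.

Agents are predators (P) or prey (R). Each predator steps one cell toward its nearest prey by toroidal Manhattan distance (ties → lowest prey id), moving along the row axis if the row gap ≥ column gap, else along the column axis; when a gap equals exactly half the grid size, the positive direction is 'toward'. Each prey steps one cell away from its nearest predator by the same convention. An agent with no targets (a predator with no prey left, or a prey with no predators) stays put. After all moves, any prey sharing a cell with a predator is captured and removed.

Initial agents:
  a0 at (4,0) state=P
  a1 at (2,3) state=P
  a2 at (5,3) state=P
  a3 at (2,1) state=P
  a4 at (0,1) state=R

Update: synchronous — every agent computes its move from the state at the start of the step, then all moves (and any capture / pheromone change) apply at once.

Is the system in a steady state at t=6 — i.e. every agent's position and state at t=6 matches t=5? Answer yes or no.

yes

t=1: a0@(5,0):P a1@(1,3):P a2@(5,0):P a3@(1,1):P a4@(5,1):R
t=2: a0@(5,1):P a1@(0,3):P a2@(5,1):P a3@(0,1):P a4@(5,2):R
t=3: a0@(5,2):P a1@(5,3):P a2@(5,2):P a3@(5,1):P
t=4: (unchanged — steady state)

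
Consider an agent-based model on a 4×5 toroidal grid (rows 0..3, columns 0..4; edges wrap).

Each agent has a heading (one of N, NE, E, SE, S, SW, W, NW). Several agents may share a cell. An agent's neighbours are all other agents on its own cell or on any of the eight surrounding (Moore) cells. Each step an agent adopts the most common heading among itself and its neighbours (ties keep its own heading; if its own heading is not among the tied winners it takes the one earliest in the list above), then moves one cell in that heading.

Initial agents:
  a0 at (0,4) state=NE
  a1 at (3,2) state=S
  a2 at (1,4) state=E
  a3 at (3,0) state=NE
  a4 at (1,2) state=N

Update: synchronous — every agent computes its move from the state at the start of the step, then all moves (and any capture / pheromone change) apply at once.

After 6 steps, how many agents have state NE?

4

t=1: a0@(3,0):NE a1@(0,2):S a2@(1,0):E a3@(2,1):NE a4@(0,2):N
t=2: a0@(2,1):NE a1@(1,2):S a2@(1,1):E a3@(1,2):NE a4@(3,2):N
t=3: a0@(1,2):NE a1@(0,3):NE a2@(0,2):NE a3@(0,3):NE a4@(2,2):N
t=4: a0@(0,3):NE a1@(3,4):NE a2@(3,3):NE a3@(3,4):NE a4@(1,2):N
t=5: a0@(3,4):NE a1@(2,0):NE a2@(2,4):NE a3@(2,0):NE a4@(0,2):N
t=6: a0@(2,0):NE a1@(1,1):NE a2@(1,0):NE a3@(1,1):NE a4@(3,2):N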